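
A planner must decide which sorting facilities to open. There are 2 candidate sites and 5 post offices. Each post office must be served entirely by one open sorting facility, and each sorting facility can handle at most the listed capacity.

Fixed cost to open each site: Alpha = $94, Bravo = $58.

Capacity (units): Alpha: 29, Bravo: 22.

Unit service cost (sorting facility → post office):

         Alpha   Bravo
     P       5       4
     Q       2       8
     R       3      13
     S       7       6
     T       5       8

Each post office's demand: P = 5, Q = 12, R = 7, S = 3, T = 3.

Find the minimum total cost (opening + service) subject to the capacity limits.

Minimum total cost: 250

Open {Alpha, Bravo}: P→Bravo 4·5=20, Q→Alpha 2·12=24, R→Alpha 3·7=21, S→Bravo 6·3=18, T→Alpha 5·3=15.
Loads: Alpha carries 22/29, Bravo carries 8/22. Service 98; fixed 152; total 250.
Next best feasible plan costs 253.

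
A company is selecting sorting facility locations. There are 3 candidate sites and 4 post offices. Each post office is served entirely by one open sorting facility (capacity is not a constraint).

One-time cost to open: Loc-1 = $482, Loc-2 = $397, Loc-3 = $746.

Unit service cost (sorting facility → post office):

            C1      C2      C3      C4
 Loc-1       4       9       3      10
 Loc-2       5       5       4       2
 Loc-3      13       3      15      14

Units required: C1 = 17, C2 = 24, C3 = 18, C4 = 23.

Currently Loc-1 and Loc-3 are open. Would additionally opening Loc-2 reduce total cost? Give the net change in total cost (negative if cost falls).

No — net change +213 (cost rises by 213).

Current service cost with {Loc-1, Loc-3}: 424.
Adding Loc-2: each post office re-picks its cheapest; new service cost 240, saving 184.
Extra fixed cost: 397. Net change = 397 − 184 = 213.
(Totals: 1652 → 1865.)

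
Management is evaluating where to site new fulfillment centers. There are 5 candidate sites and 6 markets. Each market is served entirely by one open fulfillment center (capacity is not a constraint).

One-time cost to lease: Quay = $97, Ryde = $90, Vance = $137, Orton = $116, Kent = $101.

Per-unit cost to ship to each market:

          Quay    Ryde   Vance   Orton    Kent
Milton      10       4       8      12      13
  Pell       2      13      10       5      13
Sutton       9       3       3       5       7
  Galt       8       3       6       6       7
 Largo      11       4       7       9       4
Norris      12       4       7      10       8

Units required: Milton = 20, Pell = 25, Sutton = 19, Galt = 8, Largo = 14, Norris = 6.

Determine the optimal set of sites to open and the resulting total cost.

Open Quay and Ryde; minimum total cost 478.

For any fixed open set, each market goes to its cheapest open site; total = fixed + service.
{Quay, Ryde}: Milton→Ryde 4·20=80, Pell→Quay 2·25=50, Sutton→Ryde 3·19=57, Galt→Ryde 3·8=24, Largo→Ryde 4·14=56, Norris→Ryde 4·6=24. Service 291; fixed 187; total 478.
{Ryde, Orton}: Milton→Ryde 4·20=80, Pell→Orton 5·25=125, Sutton→Ryde 3·19=57, Galt→Ryde 3·8=24, Largo→Ryde 4·14=56, Norris→Ryde 4·6=24. Service 366; fixed 206; total 572.
{Quay, Ryde, Kent}: service 291 + fixed 288 = 579
{Quay, Ryde, Vance, Orton, Kent}: Milton→Ryde 4·20=80, Pell→Quay 2·25=50, Sutton→Ryde 3·19=57, Galt→Ryde 3·8=24, Largo→Ryde 4·14=56, Norris→Ryde 4·6=24. Service 291; fixed 541; total 832.
No other subset beats 478.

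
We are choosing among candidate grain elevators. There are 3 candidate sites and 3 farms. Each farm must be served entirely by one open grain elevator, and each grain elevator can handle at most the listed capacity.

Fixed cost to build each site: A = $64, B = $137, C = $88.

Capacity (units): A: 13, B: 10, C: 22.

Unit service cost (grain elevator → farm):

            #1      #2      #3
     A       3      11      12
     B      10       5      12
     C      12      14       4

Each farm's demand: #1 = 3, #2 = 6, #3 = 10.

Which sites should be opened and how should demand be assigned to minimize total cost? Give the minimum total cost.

Open {C}: #1→C 12·3=36, #2→C 14·6=84, #3→C 4·10=40.
Loads: C carries 19/22. Service 160; fixed 88; total 248.
Next best feasible plan costs 267.

Minimum total cost: 248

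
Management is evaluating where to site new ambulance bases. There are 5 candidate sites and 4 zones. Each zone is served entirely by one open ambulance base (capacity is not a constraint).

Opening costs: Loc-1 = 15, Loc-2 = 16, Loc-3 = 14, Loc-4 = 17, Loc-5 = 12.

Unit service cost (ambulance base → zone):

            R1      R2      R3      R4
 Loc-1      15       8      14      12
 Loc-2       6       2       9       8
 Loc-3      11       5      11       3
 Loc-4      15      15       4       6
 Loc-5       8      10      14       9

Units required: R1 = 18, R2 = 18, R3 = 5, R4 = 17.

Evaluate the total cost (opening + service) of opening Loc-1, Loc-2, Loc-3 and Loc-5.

Total cost: 297

Each zone is assigned to its cheapest site among the open ones.
{Loc-1, Loc-2, Loc-3, Loc-5}: R1→Loc-2 6·18=108, R2→Loc-2 2·18=36, R3→Loc-2 9·5=45, R4→Loc-3 3·17=51. Service 240; fixed 57; total 297.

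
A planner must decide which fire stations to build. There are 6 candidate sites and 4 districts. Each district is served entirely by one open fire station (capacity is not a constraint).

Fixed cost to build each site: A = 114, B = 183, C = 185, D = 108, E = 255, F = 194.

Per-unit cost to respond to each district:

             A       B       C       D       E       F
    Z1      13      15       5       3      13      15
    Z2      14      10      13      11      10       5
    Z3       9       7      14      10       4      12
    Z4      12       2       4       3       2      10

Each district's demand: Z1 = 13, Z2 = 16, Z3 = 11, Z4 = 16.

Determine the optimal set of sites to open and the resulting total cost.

Open D only; minimum total cost 481.

For any fixed open set, each district goes to its cheapest open site; total = fixed + service.
{D}: Z1→D 3·13=39, Z2→D 11·16=176, Z3→D 10·11=110, Z4→D 3·16=48. Service 373; fixed 108; total 481.
{D, F}: service 277 + fixed 302 = 579
{A, D}: service 362 + fixed 222 = 584
{A, B, C, D, E, F}: Z1→D 3·13=39, Z2→F 5·16=80, Z3→E 4·11=44, Z4→B 2·16=32. Service 195; fixed 1039; total 1234.
No other subset beats 481.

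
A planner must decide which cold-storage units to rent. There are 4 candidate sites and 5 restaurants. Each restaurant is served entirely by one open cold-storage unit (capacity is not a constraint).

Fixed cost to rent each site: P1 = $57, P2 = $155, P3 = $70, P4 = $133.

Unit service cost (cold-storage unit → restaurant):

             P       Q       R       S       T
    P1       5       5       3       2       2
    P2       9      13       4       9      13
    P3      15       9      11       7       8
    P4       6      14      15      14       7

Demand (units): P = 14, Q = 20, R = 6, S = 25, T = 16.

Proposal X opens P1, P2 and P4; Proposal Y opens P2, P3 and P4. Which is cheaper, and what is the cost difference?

Proposal X: {P1, P2, P4}: P→P1 5·14=70, Q→P1 5·20=100, R→P1 3·6=18, S→P1 2·25=50, T→P1 2·16=32. Service 270; fixed 345; total 615.
Proposal Y: {P2, P3, P4}: P→P4 6·14=84, Q→P3 9·20=180, R→P2 4·6=24, S→P3 7·25=175, T→P4 7·16=112. Service 575; fixed 358; total 933.
Difference: |615 − 933| = 318.

Proposal X is cheaper by 318.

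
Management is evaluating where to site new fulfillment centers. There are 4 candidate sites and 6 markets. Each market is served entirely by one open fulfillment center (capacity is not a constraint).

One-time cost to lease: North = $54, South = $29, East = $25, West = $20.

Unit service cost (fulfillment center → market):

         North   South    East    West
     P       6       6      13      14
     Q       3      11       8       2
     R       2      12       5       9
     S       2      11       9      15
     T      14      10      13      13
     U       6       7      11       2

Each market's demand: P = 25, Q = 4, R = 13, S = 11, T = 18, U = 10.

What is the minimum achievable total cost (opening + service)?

For any fixed open set, each market goes to its cheapest open site; total = fixed + service.
{North, South, West}: P→North 6·25=150, Q→West 2·4=8, R→North 2·13=26, S→North 2·11=22, T→South 10·18=180, U→West 2·10=20. Service 406; fixed 103; total 509.
{North, South}: P→North 6·25=150, Q→North 3·4=12, R→North 2·13=26, S→North 2·11=22, T→South 10·18=180, U→North 6·10=60. Service 450; fixed 83; total 533.
{North, South, East, West}: service 406 + fixed 128 = 534
{West}: service 894 + fixed 20 = 914
No other subset beats 509.

Minimum total cost: 509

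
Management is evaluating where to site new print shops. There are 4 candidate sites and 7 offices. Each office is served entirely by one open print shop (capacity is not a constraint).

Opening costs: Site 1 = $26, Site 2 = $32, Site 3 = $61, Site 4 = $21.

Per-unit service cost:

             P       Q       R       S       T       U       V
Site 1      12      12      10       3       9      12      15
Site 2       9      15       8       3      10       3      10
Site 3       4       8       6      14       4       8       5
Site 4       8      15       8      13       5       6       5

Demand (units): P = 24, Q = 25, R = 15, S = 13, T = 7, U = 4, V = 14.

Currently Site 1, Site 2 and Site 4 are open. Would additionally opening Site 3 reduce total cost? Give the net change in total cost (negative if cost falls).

Current service cost with {Site 1, Site 2, Site 4}: 768.
Adding Site 3: each office re-picks its cheapest; new service cost 535, saving 233.
Extra fixed cost: 61. Net change = 61 − 233 = -172.
(Totals: 847 → 675.)

Yes — net change −172 (cost falls by 172).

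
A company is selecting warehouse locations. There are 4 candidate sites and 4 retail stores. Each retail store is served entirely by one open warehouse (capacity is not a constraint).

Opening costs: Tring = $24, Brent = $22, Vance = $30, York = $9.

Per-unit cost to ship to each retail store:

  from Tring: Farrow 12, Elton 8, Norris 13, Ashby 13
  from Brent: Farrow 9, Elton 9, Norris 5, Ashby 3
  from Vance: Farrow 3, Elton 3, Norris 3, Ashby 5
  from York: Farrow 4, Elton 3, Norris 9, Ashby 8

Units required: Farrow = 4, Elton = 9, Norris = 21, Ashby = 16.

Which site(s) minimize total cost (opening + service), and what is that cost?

Open Brent and Vance; minimum total cost 202.

For any fixed open set, each retail store goes to its cheapest open site; total = fixed + service.
{Brent, Vance}: Farrow→Vance 3·4=12, Elton→Vance 3·9=27, Norris→Vance 3·21=63, Ashby→Brent 3·16=48. Service 150; fixed 52; total 202.
{Brent, Vance, York}: service 150 + fixed 61 = 211
{Vance}: service 182 + fixed 30 = 212
{Tring, Brent, Vance, York}: service 150 + fixed 85 = 235
(All 15 nonempty subsets were checked; Brent and Vance is lowest.)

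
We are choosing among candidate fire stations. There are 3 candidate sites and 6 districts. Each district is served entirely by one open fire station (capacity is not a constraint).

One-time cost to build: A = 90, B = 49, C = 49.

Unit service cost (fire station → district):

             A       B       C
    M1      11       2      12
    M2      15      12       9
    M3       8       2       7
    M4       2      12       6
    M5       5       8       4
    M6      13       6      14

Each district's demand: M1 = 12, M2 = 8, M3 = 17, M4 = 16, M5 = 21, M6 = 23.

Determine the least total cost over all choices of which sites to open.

Minimum total cost: 546

For any fixed open set, each district goes to its cheapest open site; total = fixed + service.
{B, C}: M1→B 2·12=24, M2→C 9·8=72, M3→B 2·17=34, M4→C 6·16=96, M5→C 4·21=84, M6→B 6·23=138. Service 448; fixed 98; total 546.
{A, B}: M1→B 2·12=24, M2→B 12·8=96, M3→B 2·17=34, M4→A 2·16=32, M5→A 5·21=105, M6→B 6·23=138. Service 429; fixed 139; total 568.
{A, B, C}: service 384 + fixed 188 = 572
{B}: service 652 + fixed 49 = 701
No other subset beats 546.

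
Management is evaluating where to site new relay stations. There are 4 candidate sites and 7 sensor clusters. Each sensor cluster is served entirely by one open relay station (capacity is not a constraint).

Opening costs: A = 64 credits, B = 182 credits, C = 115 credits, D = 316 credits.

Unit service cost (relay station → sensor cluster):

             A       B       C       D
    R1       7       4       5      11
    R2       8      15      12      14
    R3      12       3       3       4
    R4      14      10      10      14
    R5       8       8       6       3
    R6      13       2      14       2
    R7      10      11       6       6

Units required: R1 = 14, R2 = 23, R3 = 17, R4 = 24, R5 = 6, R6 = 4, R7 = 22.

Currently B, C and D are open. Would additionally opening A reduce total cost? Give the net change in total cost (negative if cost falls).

Current service cost with {B, C, D}: 781.
Adding A: each sensor cluster re-picks its cheapest; new service cost 689, saving 92.
Extra fixed cost: 64. Net change = 64 − 92 = -28.
(Totals: 1394 → 1366.)

Yes — net change −28 (cost falls by 28).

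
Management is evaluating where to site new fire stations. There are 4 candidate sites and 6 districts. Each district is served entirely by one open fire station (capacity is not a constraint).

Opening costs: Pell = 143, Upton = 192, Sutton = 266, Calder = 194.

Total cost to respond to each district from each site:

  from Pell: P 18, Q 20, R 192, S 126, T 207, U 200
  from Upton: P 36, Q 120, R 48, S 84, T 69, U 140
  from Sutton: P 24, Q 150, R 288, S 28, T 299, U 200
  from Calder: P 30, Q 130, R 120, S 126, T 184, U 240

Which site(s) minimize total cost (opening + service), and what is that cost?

For any fixed open set, each district goes to its cheapest open site; total = fixed + service.
{Upton}: P→Upton 36, Q→Upton 120, R→Upton 48, S→Upton 84, T→Upton 69, U→Upton 140. Service 497; fixed 192; total 689.
{Pell, Upton}: service 379 + fixed 335 = 714
{Upton, Calder}: service 491 + fixed 386 = 877
{Pell, Upton, Sutton, Calder}: service 323 + fixed 795 = 1118
(All 15 nonempty subsets were checked; Upton only is lowest.)

Open Upton only; minimum total cost 689.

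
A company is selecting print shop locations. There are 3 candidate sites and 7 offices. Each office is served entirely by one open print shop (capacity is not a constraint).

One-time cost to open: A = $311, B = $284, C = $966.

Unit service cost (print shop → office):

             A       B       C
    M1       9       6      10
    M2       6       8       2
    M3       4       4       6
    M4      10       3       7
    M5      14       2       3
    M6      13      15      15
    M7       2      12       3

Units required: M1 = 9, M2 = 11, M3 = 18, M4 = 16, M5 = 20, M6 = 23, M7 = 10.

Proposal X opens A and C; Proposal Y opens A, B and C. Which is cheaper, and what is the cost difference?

Proposal X is cheaper by 173.

Proposal X: {A, C}: M1→A 9·9=81, M2→C 2·11=22, M3→A 4·18=72, M4→C 7·16=112, M5→C 3·20=60, M6→A 13·23=299, M7→A 2·10=20. Service 666; fixed 1277; total 1943.
Proposal Y: {A, B, C}: M1→B 6·9=54, M2→C 2·11=22, M3→A 4·18=72, M4→B 3·16=48, M5→B 2·20=40, M6→A 13·23=299, M7→A 2·10=20. Service 555; fixed 1561; total 2116.
Difference: |1943 − 2116| = 173.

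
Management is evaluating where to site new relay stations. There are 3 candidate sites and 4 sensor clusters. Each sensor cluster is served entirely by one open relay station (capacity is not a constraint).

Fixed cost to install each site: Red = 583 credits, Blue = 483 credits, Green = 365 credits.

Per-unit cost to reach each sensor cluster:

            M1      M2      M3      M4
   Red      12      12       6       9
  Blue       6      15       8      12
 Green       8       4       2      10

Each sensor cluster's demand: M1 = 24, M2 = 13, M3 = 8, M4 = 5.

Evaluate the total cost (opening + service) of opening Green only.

Total cost: 675

Each sensor cluster is assigned to its cheapest site among the open ones.
{Green}: M1→Green 8·24=192, M2→Green 4·13=52, M3→Green 2·8=16, M4→Green 10·5=50. Service 310; fixed 365; total 675.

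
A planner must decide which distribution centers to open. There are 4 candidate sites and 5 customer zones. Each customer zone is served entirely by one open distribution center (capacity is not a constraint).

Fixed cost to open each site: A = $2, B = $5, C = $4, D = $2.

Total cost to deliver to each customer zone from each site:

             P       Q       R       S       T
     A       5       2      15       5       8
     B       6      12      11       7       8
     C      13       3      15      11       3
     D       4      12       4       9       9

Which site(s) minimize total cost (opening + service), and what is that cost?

Open A, C and D; minimum total cost 26.

For any fixed open set, each customer zone goes to its cheapest open site; total = fixed + service.
{A, C, D}: P→D 4, Q→A 2, R→D 4, S→A 5, T→C 3. Service 18; fixed 8; total 26.
{A, D}: service 23 + fixed 4 = 27
{C, D}: service 23 + fixed 6 = 29
{A, B, C, D}: service 18 + fixed 13 = 31
No other subset beats 26.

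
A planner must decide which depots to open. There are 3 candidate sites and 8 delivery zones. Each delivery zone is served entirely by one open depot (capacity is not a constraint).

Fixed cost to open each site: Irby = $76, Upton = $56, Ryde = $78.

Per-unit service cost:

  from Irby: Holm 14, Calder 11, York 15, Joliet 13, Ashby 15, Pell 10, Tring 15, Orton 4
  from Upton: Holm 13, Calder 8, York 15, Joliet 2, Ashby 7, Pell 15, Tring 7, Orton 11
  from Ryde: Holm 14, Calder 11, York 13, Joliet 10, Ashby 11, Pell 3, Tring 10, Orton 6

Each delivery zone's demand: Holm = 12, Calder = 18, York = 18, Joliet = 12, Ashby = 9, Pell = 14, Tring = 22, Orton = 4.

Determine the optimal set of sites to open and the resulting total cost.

For any fixed open set, each delivery zone goes to its cheapest open site; total = fixed + service.
{Upton, Ryde}: Holm→Upton 13·12=156, Calder→Upton 8·18=144, York→Ryde 13·18=234, Joliet→Upton 2·12=24, Ashby→Upton 7·9=63, Pell→Ryde 3·14=42, Tring→Upton 7·22=154, Orton→Ryde 6·4=24. Service 841; fixed 134; total 975.
{Irby, Upton, Ryde}: service 833 + fixed 210 = 1043
{Irby, Upton}: service 967 + fixed 132 = 1099
{Upton}: Holm→Upton 13·12=156, Calder→Upton 8·18=144, York→Upton 15·18=270, Joliet→Upton 2·12=24, Ashby→Upton 7·9=63, Pell→Upton 15·14=210, Tring→Upton 7·22=154, Orton→Upton 11·4=44. Service 1065; fixed 56; total 1121.
No other subset beats 975.

Open Upton and Ryde; minimum total cost 975.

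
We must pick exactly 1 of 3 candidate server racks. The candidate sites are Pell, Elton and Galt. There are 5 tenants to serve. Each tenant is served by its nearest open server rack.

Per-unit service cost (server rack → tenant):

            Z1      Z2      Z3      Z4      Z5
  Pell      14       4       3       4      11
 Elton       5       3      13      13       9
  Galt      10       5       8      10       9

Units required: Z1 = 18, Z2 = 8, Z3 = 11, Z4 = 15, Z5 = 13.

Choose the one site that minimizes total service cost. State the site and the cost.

With exactly 1 open, each tenant uses its cheapest among the chosen.
{Pell}: Z1→Pell 14·18=252, Z2→Pell 4·8=32, Z3→Pell 3·11=33, Z4→Pell 4·15=60, Z5→Pell 11·13=143. Service cost 520.
{Elton}: service cost 569
{Galt}: service cost 575
Among all 3 size-1 choices, {Pell} is lowest.

Choose Pell only; total service cost 520.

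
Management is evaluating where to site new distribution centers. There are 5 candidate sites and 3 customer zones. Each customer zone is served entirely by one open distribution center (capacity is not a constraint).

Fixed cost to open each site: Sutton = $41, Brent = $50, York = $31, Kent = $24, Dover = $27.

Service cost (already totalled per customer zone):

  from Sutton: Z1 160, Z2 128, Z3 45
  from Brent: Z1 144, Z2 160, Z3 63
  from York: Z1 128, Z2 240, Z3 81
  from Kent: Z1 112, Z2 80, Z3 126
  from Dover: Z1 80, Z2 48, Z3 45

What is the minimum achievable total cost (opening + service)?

For any fixed open set, each customer zone goes to its cheapest open site; total = fixed + service.
{Dover}: Z1→Dover 80, Z2→Dover 48, Z3→Dover 45. Service 173; fixed 27; total 200.
{Kent, Dover}: Z1→Dover 80, Z2→Dover 48, Z3→Dover 45. Service 173; fixed 51; total 224.
{York, Dover}: Z1→Dover 80, Z2→Dover 48, Z3→Dover 45. Service 173; fixed 58; total 231.
{Sutton, Brent, York, Kent, Dover}: service 173 + fixed 173 = 346
No other subset beats 200.

Minimum total cost: 200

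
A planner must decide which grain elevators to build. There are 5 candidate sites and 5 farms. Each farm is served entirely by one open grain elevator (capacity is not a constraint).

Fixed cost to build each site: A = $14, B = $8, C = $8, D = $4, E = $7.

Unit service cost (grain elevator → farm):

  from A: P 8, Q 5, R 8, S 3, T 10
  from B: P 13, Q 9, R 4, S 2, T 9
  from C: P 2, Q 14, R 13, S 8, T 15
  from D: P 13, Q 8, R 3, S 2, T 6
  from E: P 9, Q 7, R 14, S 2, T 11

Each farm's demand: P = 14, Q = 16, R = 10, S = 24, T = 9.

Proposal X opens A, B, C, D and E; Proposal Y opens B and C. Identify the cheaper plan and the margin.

Proposal X is cheaper by 76.

Proposal X: {A, B, C, D, E}: P→C 2·14=28, Q→A 5·16=80, R→D 3·10=30, S→B 2·24=48, T→D 6·9=54. Service 240; fixed 41; total 281.
Proposal Y: {B, C}: P→C 2·14=28, Q→B 9·16=144, R→B 4·10=40, S→B 2·24=48, T→B 9·9=81. Service 341; fixed 16; total 357.
Difference: |281 − 357| = 76.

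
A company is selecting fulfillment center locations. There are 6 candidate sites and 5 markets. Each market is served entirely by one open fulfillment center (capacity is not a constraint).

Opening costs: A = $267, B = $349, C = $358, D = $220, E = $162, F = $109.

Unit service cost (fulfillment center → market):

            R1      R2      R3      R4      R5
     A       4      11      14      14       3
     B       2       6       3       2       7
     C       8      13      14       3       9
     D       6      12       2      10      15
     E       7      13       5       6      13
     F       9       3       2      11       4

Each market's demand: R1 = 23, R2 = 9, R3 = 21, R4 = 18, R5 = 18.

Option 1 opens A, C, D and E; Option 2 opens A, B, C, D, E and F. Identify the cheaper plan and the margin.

Option 1 is cheaper by 322.

Option 1: {A, C, D, E}: R1→A 4·23=92, R2→A 11·9=99, R3→D 2·21=42, R4→C 3·18=54, R5→A 3·18=54. Service 341; fixed 1007; total 1348.
Option 2: {A, B, C, D, E, F}: R1→B 2·23=46, R2→F 3·9=27, R3→D 2·21=42, R4→B 2·18=36, R5→A 3·18=54. Service 205; fixed 1465; total 1670.
Difference: |1348 − 1670| = 322.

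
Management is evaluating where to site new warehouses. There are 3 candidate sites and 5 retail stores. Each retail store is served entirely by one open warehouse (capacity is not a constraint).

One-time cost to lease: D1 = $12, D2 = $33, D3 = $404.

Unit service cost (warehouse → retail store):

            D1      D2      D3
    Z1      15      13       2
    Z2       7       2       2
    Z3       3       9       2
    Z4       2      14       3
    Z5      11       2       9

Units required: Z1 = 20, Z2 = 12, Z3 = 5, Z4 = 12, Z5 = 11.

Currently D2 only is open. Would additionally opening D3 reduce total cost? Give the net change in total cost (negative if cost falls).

No — net change +17 (cost rises by 17).

Current service cost with {D2}: 519.
Adding D3: each retail store re-picks its cheapest; new service cost 132, saving 387.
Extra fixed cost: 404. Net change = 404 − 387 = 17.
(Totals: 552 → 569.)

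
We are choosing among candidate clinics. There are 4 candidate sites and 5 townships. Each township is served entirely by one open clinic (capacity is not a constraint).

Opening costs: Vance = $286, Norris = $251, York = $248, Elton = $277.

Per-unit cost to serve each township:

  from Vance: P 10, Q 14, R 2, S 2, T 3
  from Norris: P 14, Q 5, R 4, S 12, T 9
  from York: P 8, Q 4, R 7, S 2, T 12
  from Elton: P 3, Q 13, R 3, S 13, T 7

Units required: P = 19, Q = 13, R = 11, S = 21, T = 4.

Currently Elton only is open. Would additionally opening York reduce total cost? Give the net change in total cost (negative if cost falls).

Yes — net change −100 (cost falls by 100).

Current service cost with {Elton}: 560.
Adding York: each township re-picks its cheapest; new service cost 212, saving 348.
Extra fixed cost: 248. Net change = 248 − 348 = -100.
(Totals: 837 → 737.)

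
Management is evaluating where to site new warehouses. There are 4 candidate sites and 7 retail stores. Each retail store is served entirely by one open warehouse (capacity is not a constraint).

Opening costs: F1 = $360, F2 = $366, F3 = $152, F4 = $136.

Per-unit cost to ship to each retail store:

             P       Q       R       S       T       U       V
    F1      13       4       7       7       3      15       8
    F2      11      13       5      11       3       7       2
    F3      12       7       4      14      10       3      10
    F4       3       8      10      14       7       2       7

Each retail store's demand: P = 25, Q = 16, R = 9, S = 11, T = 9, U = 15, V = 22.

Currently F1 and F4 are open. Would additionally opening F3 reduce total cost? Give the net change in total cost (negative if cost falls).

Current service cost with {F1, F4}: 490.
Adding F3: each retail store re-picks its cheapest; new service cost 463, saving 27.
Extra fixed cost: 152. Net change = 152 − 27 = 125.
(Totals: 986 → 1111.)

No — net change +125 (cost rises by 125).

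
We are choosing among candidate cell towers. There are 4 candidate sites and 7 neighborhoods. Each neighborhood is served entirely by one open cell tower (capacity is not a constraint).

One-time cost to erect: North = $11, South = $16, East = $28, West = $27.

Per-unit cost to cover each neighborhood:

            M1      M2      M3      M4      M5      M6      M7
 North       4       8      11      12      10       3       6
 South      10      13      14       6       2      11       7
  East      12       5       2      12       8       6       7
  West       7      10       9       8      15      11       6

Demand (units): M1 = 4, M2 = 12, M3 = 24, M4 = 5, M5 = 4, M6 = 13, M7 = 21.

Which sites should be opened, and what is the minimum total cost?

Open North, South and East; minimum total cost 382.

For any fixed open set, each neighborhood goes to its cheapest open site; total = fixed + service.
{North, South, East}: M1→North 4·4=16, M2→East 5·12=60, M3→East 2·24=48, M4→South 6·5=30, M5→South 2·4=8, M6→North 3·13=39, M7→North 6·21=126. Service 327; fixed 55; total 382.
{North, South, East, West}: service 327 + fixed 82 = 409
{North, East}: M1→North 4·4=16, M2→East 5·12=60, M3→East 2·24=48, M4→North 12·5=60, M5→East 8·4=32, M6→North 3·13=39, M7→North 6·21=126. Service 381; fixed 39; total 420.
{North}: M1→North 4·4=16, M2→North 8·12=96, M3→North 11·24=264, M4→North 12·5=60, M5→North 10·4=40, M6→North 3·13=39, M7→North 6·21=126. Service 641; fixed 11; total 652.
No other subset beats 382.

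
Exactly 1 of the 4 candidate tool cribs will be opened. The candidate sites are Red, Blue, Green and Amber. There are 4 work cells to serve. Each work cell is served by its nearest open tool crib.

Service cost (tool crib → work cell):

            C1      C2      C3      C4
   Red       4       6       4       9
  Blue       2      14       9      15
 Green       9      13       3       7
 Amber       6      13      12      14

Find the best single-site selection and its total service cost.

With exactly 1 open, each work cell uses its cheapest among the chosen.
{Red}: C1→Red 4, C2→Red 6, C3→Red 4, C4→Red 9. Service cost 23.
{Green}: service cost 32
{Blue}: service cost 40
Among all 4 size-1 choices, {Red} is lowest.

Choose Red only; total service cost 23.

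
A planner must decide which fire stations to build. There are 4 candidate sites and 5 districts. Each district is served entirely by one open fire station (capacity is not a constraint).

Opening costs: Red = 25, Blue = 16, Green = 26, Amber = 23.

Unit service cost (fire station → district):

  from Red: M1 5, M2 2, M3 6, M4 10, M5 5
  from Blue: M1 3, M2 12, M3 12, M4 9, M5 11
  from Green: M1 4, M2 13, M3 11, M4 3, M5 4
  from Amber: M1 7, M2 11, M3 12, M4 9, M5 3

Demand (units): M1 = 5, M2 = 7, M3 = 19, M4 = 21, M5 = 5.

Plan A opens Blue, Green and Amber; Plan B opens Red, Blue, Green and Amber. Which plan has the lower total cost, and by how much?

Plan A: {Blue, Green, Amber}: M1→Blue 3·5=15, M2→Amber 11·7=77, M3→Green 11·19=209, M4→Green 3·21=63, M5→Amber 3·5=15. Service 379; fixed 65; total 444.
Plan B: {Red, Blue, Green, Amber}: M1→Blue 3·5=15, M2→Red 2·7=14, M3→Red 6·19=114, M4→Green 3·21=63, M5→Amber 3·5=15. Service 221; fixed 90; total 311.
Difference: |444 − 311| = 133.

Plan B is cheaper by 133.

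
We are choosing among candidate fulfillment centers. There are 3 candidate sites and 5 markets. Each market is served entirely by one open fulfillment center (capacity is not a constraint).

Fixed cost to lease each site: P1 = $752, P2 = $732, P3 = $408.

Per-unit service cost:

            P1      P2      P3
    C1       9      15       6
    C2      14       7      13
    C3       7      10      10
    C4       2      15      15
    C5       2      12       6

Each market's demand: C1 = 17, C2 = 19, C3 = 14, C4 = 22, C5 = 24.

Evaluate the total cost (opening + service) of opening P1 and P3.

Each market is assigned to its cheapest site among the open ones.
{P1, P3}: C1→P3 6·17=102, C2→P3 13·19=247, C3→P1 7·14=98, C4→P1 2·22=44, C5→P1 2·24=48. Service 539; fixed 1160; total 1699.

Total cost: 1699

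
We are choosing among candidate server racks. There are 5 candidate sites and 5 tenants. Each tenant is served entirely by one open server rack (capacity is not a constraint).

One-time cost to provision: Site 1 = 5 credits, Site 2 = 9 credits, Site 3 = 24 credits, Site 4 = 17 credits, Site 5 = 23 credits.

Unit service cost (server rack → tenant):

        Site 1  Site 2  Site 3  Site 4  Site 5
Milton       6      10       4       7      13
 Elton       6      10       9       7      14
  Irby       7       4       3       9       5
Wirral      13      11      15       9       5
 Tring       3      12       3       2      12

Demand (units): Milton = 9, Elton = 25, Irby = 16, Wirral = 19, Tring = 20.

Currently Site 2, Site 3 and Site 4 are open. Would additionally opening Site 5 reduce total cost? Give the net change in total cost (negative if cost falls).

Current service cost with {Site 2, Site 3, Site 4}: 470.
Adding Site 5: each tenant re-picks its cheapest; new service cost 394, saving 76.
Extra fixed cost: 23. Net change = 23 − 76 = -53.
(Totals: 520 → 467.)

Yes — net change −53 (cost falls by 53).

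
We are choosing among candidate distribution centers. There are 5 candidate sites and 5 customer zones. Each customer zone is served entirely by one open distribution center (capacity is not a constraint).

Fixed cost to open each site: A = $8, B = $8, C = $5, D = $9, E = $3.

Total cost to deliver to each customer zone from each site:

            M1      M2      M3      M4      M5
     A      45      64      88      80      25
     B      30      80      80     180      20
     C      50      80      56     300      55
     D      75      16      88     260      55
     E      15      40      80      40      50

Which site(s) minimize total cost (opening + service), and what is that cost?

For any fixed open set, each customer zone goes to its cheapest open site; total = fixed + service.
{B, C, D, E}: M1→E 15, M2→D 16, M3→C 56, M4→E 40, M5→B 20. Service 147; fixed 25; total 172.
{A, C, D, E}: service 152 + fixed 25 = 177
{A, B, C, D, E}: service 147 + fixed 33 = 180
{E}: service 225 + fixed 3 = 228
No other subset beats 172.

Open B, C, D and E; minimum total cost 172.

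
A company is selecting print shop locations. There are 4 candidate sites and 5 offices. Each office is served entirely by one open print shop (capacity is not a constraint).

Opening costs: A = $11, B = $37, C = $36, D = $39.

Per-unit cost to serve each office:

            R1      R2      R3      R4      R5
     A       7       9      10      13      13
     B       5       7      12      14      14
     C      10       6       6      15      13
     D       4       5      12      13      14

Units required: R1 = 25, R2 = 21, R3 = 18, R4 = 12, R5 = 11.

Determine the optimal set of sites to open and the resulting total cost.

For any fixed open set, each office goes to its cheapest open site; total = fixed + service.
{C, D}: R1→D 4·25=100, R2→D 5·21=105, R3→C 6·18=108, R4→D 13·12=156, R5→C 13·11=143. Service 612; fixed 75; total 687.
{A, C, D}: service 612 + fixed 86 = 698
{B, C, D}: R1→D 4·25=100, R2→D 5·21=105, R3→C 6·18=108, R4→D 13·12=156, R5→C 13·11=143. Service 612; fixed 112; total 724.
{A, B, C, D}: service 612 + fixed 123 = 735
No other subset beats 687.

Open C and D; minimum total cost 687.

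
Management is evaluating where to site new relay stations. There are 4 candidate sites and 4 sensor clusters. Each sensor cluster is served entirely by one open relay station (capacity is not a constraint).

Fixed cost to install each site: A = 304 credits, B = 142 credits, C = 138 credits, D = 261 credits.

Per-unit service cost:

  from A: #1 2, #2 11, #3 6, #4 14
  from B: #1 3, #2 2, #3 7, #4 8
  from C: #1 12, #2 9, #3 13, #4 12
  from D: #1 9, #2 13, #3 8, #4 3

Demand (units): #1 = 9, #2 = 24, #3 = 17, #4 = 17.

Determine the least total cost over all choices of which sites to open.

For any fixed open set, each sensor cluster goes to its cheapest open site; total = fixed + service.
{B}: #1→B 3·9=27, #2→B 2·24=48, #3→B 7·17=119, #4→B 8·17=136. Service 330; fixed 142; total 472.
{B, C}: service 330 + fixed 280 = 610
{B, D}: #1→B 3·9=27, #2→B 2·24=48, #3→B 7·17=119, #4→D 3·17=51. Service 245; fixed 403; total 648.
{A, B, C, D}: service 219 + fixed 845 = 1064
(All 15 nonempty subsets were checked; B only is lowest.)

Minimum total cost: 472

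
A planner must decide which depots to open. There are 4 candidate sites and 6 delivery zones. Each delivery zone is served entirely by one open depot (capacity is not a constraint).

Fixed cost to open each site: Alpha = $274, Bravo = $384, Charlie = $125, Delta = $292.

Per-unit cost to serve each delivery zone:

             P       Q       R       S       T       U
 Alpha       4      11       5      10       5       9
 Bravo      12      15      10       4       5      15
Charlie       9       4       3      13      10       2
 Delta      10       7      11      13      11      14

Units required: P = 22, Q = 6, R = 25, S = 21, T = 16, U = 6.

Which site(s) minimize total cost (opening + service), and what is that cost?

Open Charlie only; minimum total cost 867.

For any fixed open set, each delivery zone goes to its cheapest open site; total = fixed + service.
{Charlie}: P→Charlie 9·22=198, Q→Charlie 4·6=24, R→Charlie 3·25=75, S→Charlie 13·21=273, T→Charlie 10·16=160, U→Charlie 2·6=12. Service 742; fixed 125; total 867.
{Alpha, Charlie}: service 489 + fixed 399 = 888
{Alpha}: service 623 + fixed 274 = 897
{Alpha, Bravo, Charlie, Delta}: service 363 + fixed 1075 = 1438
No other subset beats 867.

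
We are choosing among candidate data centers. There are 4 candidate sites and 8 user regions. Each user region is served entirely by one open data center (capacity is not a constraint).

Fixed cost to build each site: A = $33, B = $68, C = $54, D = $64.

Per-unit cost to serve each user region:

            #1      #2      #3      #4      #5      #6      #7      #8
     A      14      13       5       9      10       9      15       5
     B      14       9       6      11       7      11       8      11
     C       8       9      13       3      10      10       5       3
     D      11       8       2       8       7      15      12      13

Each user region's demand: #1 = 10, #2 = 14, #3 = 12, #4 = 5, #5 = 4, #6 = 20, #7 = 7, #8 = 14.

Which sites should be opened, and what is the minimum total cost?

For any fixed open set, each user region goes to its cheapest open site; total = fixed + service.
{C, D}: #1→C 8·10=80, #2→D 8·14=112, #3→D 2·12=24, #4→C 3·5=15, #5→D 7·4=28, #6→C 10·20=200, #7→C 5·7=35, #8→C 3·14=42. Service 536; fixed 118; total 654.
{A, C}: #1→C 8·10=80, #2→C 9·14=126, #3→A 5·12=60, #4→C 3·5=15, #5→A 10·4=40, #6→A 9·20=180, #7→C 5·7=35, #8→C 3·14=42. Service 578; fixed 87; total 665.
{A, C, D}: #1→C 8·10=80, #2→D 8·14=112, #3→D 2·12=24, #4→C 3·5=15, #5→D 7·4=28, #6→A 9·20=180, #7→C 5·7=35, #8→C 3·14=42. Service 516; fixed 151; total 667.
{A, B, C, D}: #1→C 8·10=80, #2→D 8·14=112, #3→D 2·12=24, #4→C 3·5=15, #5→B 7·4=28, #6→A 9·20=180, #7→C 5·7=35, #8→C 3·14=42. Service 516; fixed 219; total 735.
No other subset beats 654.

Open C and D; minimum total cost 654.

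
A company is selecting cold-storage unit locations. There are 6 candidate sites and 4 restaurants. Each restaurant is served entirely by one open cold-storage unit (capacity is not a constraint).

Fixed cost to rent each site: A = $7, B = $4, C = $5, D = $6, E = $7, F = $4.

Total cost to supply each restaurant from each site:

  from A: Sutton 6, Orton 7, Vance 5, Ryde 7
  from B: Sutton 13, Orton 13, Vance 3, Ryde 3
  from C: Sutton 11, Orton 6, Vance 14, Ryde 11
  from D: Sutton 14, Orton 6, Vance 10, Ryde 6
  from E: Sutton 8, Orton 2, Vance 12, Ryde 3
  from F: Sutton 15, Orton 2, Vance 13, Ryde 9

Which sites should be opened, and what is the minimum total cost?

For any fixed open set, each restaurant goes to its cheapest open site; total = fixed + service.
{B, E}: Sutton→E 8, Orton→E 2, Vance→B 3, Ryde→B 3. Service 16; fixed 11; total 27.
{A, B, F}: service 14 + fixed 15 = 29
{B, F}: service 21 + fixed 8 = 29
{A, B, C, D, E, F}: service 14 + fixed 33 = 47
No other subset beats 27.

Open B and E; minimum total cost 27.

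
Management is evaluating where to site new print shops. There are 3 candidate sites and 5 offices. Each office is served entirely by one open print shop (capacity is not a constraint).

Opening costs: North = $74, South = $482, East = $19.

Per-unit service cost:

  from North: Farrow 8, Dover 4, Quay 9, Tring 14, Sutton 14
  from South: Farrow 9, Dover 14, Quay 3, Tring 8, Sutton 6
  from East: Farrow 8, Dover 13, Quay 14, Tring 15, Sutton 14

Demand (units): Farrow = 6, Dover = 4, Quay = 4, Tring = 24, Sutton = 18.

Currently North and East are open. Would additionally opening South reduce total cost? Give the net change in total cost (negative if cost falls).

Current service cost with {North, East}: 688.
Adding South: each office re-picks its cheapest; new service cost 376, saving 312.
Extra fixed cost: 482. Net change = 482 − 312 = 170.
(Totals: 781 → 951.)

No — net change +170 (cost rises by 170).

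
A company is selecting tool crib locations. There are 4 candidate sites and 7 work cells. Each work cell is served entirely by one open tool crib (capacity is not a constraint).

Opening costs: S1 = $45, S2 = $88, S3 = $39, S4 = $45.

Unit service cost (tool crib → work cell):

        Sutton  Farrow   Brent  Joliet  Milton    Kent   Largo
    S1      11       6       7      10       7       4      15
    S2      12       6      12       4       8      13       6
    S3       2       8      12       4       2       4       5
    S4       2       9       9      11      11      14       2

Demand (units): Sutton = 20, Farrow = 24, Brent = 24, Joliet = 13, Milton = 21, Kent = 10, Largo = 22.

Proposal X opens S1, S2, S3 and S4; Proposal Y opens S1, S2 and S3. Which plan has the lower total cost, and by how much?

Proposal X is cheaper by 21.

Proposal X: {S1, S2, S3, S4}: Sutton→S3 2·20=40, Farrow→S1 6·24=144, Brent→S1 7·24=168, Joliet→S2 4·13=52, Milton→S3 2·21=42, Kent→S1 4·10=40, Largo→S4 2·22=44. Service 530; fixed 217; total 747.
Proposal Y: {S1, S2, S3}: Sutton→S3 2·20=40, Farrow→S1 6·24=144, Brent→S1 7·24=168, Joliet→S2 4·13=52, Milton→S3 2·21=42, Kent→S1 4·10=40, Largo→S3 5·22=110. Service 596; fixed 172; total 768.
Difference: |747 − 768| = 21.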